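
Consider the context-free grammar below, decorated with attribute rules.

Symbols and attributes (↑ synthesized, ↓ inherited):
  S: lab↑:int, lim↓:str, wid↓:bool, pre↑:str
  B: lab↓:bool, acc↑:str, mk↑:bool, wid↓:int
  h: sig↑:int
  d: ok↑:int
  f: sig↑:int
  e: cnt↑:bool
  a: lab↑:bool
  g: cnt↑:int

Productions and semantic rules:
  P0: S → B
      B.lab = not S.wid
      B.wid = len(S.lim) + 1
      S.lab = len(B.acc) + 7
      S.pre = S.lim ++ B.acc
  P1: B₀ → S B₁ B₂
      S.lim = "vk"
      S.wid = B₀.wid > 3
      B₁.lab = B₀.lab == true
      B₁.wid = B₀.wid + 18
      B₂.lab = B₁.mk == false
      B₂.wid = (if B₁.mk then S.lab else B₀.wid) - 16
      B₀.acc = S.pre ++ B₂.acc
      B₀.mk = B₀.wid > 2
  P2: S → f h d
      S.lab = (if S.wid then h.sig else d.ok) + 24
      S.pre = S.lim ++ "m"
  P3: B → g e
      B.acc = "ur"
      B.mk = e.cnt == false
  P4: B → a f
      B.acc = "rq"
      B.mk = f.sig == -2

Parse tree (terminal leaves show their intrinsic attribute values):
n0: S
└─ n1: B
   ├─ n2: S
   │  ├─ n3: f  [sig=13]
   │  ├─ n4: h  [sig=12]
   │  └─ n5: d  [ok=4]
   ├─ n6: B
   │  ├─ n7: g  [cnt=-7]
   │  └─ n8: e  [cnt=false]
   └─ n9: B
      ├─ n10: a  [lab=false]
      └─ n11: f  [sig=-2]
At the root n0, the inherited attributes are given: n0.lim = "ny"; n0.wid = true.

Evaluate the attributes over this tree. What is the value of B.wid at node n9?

1. n0.lim = "ny"  [given at root]
2. n0.wid = true  [given at root]
3. n1.lab = false  [not S.wid]
4. n1.wid = 3  [len(S.lim) + 1]
5. n2.lim = "vk"  ["vk"]
6. n2.wid = false  [B₀.wid > 3]
7. n3.sig = 13  [terminal]
8. n4.sig = 12  [terminal]
9. n5.ok = 4  [terminal]
10. n2.lab = 28  [(if S.wid then h.sig else d.ok) + 24]
11. n2.pre = "vkm"  [S.lim ++ "m"]
12. n6.lab = false  [B₀.lab == true]
13. n6.wid = 21  [B₀.wid + 18]
14. n7.cnt = -7  [terminal]
15. n8.cnt = false  [terminal]
16. n6.acc = "ur"  ["ur"]
17. n6.mk = true  [e.cnt == false]
18. n9.lab = false  [B₁.mk == false]
19. n9.wid = 12  [(if B₁.mk then S.lab else B₀.wid) - 16]
20. n10.lab = false  [terminal]
21. n11.sig = -2  [terminal]
22. n9.acc = "rq"  ["rq"]
23. n9.mk = true  [f.sig == -2]
24. n1.acc = "vkmrq"  [S.pre ++ B₂.acc]
25. n1.mk = true  [B₀.wid > 2]
26. n0.lab = 12  [len(B.acc) + 7]
27. n0.pre = "nyvkmrq"  [S.lim ++ B.acc]

12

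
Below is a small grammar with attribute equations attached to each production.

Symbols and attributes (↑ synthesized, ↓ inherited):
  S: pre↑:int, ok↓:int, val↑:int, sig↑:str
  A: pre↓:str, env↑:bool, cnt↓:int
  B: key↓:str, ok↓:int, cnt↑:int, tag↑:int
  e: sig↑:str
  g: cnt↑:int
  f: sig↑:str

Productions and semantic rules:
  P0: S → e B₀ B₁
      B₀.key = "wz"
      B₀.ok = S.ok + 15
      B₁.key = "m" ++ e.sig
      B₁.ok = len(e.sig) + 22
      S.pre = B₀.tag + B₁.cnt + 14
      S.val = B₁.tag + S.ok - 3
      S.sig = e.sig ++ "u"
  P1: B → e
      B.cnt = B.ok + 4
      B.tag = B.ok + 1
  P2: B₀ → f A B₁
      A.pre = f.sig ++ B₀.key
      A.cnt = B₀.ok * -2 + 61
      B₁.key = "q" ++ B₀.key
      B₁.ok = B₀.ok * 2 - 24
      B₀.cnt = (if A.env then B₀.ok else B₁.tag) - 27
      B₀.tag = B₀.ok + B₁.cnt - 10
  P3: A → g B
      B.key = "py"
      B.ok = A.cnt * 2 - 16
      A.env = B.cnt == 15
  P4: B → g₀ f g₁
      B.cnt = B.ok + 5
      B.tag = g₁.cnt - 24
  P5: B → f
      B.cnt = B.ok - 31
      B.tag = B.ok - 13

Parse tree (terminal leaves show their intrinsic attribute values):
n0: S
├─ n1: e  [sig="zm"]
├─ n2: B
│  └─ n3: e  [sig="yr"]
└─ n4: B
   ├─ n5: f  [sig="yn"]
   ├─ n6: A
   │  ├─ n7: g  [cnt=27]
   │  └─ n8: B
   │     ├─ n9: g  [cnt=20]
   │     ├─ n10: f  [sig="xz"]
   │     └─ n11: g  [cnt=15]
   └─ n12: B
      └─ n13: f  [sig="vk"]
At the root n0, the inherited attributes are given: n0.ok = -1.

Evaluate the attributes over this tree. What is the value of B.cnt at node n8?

15

1. n0.ok = -1  [given at root]
2. n1.sig = "zm"  [terminal]
3. n2.key = "wz"  ["wz"]
4. n2.ok = 14  [S.ok + 15]
5. n3.sig = "yr"  [terminal]
6. n2.cnt = 18  [B.ok + 4]
7. n2.tag = 15  [B.ok + 1]
8. n4.key = "mzm"  ["m" ++ e.sig]
9. n4.ok = 24  [len(e.sig) + 22]
10. n5.sig = "yn"  [terminal]
11. n6.pre = "ynmzm"  [f.sig ++ B₀.key]
12. n6.cnt = 13  [B₀.ok * -2 + 61]
13. n7.cnt = 27  [terminal]
14. n8.key = "py"  ["py"]
15. n8.ok = 10  [A.cnt * 2 - 16]
16. n9.cnt = 20  [terminal]
17. n10.sig = "xz"  [terminal]
18. n11.cnt = 15  [terminal]
19. n8.cnt = 15  [B.ok + 5]
20. n8.tag = -9  [g₁.cnt - 24]
21. n6.env = true  [B.cnt == 15]
22. n12.key = "qmzm"  ["q" ++ B₀.key]
23. n12.ok = 24  [B₀.ok * 2 - 24]
24. n13.sig = "vk"  [terminal]
25. n12.cnt = -7  [B.ok - 31]
26. n12.tag = 11  [B.ok - 13]
27. n4.cnt = -3  [(if A.env then B₀.ok else B₁.tag) - 27]
28. n4.tag = 7  [B₀.ok + B₁.cnt - 10]
29. n0.pre = 26  [B₀.tag + B₁.cnt + 14]
30. n0.val = 3  [B₁.tag + S.ok - 3]
31. n0.sig = "zmu"  [e.sig ++ "u"]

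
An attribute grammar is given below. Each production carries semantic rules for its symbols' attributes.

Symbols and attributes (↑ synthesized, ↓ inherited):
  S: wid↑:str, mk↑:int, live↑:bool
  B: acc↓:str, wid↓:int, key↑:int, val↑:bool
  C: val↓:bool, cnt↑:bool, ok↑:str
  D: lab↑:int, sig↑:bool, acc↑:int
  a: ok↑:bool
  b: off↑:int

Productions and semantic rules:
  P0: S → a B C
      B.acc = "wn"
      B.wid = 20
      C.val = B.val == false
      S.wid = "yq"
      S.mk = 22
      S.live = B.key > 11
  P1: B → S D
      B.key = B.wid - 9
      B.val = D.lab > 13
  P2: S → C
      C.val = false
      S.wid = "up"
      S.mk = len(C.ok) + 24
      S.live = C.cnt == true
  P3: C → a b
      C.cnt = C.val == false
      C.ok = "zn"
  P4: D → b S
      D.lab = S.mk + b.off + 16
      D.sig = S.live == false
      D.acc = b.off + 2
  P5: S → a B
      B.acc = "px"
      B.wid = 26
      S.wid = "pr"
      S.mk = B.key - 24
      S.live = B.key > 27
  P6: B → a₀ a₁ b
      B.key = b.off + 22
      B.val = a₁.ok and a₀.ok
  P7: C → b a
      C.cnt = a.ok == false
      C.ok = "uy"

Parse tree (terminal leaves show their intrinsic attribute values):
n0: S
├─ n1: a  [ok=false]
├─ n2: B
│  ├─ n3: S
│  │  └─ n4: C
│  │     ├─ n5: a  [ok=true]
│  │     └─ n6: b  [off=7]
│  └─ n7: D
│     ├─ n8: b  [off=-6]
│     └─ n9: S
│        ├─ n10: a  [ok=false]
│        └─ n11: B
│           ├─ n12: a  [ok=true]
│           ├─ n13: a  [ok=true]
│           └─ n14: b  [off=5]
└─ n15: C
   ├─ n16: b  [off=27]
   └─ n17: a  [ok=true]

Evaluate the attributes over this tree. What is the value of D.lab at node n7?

13

1. n1.ok = false  [terminal]
2. n2.acc = "wn"  ["wn"]
3. n2.wid = 20  [20]
4. n4.val = false  [false]
5. n5.ok = true  [terminal]
6. n6.off = 7  [terminal]
7. n4.cnt = true  [C.val == false]
8. n4.ok = "zn"  ["zn"]
9. n3.wid = "up"  ["up"]
10. n3.mk = 26  [len(C.ok) + 24]
11. n3.live = true  [C.cnt == true]
12. n8.off = -6  [terminal]
13. n10.ok = false  [terminal]
14. n11.acc = "px"  ["px"]
15. n11.wid = 26  [26]
16. n12.ok = true  [terminal]
17. n13.ok = true  [terminal]
18. n14.off = 5  [terminal]
19. n11.key = 27  [b.off + 22]
20. n11.val = true  [a₁.ok and a₀.ok]
21. n9.wid = "pr"  ["pr"]
22. n9.mk = 3  [B.key - 24]
23. n9.live = false  [B.key > 27]
24. n7.lab = 13  [S.mk + b.off + 16]
25. n7.sig = true  [S.live == false]
26. n7.acc = -4  [b.off + 2]
27. n2.key = 11  [B.wid - 9]
28. n2.val = false  [D.lab > 13]
29. n15.val = true  [B.val == false]
30. n16.off = 27  [terminal]
31. n17.ok = true  [terminal]
32. n15.cnt = false  [a.ok == false]
33. n15.ok = "uy"  ["uy"]
34. n0.wid = "yq"  ["yq"]
35. n0.mk = 22  [22]
36. n0.live = false  [B.key > 11]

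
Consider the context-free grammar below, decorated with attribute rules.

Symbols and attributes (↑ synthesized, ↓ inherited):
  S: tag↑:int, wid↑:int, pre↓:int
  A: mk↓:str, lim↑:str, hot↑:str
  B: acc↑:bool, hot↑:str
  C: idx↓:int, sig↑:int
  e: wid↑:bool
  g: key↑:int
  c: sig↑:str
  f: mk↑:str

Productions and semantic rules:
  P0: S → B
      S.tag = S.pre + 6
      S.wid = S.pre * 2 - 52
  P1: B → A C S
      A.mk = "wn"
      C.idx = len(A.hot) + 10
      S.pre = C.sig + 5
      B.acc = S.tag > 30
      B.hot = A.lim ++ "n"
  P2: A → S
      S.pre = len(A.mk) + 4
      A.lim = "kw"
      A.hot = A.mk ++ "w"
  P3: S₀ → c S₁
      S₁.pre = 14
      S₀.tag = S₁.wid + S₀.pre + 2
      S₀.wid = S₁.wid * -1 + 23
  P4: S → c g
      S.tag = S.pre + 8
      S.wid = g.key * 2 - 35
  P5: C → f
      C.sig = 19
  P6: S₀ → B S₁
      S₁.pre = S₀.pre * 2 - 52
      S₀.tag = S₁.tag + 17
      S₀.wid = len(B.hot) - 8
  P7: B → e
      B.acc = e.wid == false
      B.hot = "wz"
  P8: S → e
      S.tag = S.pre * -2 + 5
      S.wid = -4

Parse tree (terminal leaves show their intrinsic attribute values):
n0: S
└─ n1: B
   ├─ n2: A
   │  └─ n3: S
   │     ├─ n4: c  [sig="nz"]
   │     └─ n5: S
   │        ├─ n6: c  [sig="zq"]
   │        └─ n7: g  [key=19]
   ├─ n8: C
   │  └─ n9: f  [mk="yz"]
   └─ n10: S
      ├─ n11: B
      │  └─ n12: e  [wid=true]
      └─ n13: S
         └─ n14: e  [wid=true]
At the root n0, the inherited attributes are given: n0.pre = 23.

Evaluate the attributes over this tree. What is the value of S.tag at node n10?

1. n0.pre = 23  [given at root]
2. n2.mk = "wn"  ["wn"]
3. n3.pre = 6  [len(A.mk) + 4]
4. n4.sig = "nz"  [terminal]
5. n5.pre = 14  [14]
6. n6.sig = "zq"  [terminal]
7. n7.key = 19  [terminal]
8. n5.tag = 22  [S.pre + 8]
9. n5.wid = 3  [g.key * 2 - 35]
10. n3.tag = 11  [S₁.wid + S₀.pre + 2]
11. n3.wid = 20  [S₁.wid * -1 + 23]
12. n2.lim = "kw"  ["kw"]
13. n2.hot = "wnw"  [A.mk ++ "w"]
14. n8.idx = 13  [len(A.hot) + 10]
15. n9.mk = "yz"  [terminal]
16. n8.sig = 19  [19]
17. n10.pre = 24  [C.sig + 5]
18. n12.wid = true  [terminal]
19. n11.acc = false  [e.wid == false]
20. n11.hot = "wz"  ["wz"]
21. n13.pre = -4  [S₀.pre * 2 - 52]
22. n14.wid = true  [terminal]
23. n13.tag = 13  [S.pre * -2 + 5]
24. n13.wid = -4  [-4]
25. n10.tag = 30  [S₁.tag + 17]
26. n10.wid = -6  [len(B.hot) - 8]
27. n1.acc = false  [S.tag > 30]
28. n1.hot = "kwn"  [A.lim ++ "n"]
29. n0.tag = 29  [S.pre + 6]
30. n0.wid = -6  [S.pre * 2 - 52]

30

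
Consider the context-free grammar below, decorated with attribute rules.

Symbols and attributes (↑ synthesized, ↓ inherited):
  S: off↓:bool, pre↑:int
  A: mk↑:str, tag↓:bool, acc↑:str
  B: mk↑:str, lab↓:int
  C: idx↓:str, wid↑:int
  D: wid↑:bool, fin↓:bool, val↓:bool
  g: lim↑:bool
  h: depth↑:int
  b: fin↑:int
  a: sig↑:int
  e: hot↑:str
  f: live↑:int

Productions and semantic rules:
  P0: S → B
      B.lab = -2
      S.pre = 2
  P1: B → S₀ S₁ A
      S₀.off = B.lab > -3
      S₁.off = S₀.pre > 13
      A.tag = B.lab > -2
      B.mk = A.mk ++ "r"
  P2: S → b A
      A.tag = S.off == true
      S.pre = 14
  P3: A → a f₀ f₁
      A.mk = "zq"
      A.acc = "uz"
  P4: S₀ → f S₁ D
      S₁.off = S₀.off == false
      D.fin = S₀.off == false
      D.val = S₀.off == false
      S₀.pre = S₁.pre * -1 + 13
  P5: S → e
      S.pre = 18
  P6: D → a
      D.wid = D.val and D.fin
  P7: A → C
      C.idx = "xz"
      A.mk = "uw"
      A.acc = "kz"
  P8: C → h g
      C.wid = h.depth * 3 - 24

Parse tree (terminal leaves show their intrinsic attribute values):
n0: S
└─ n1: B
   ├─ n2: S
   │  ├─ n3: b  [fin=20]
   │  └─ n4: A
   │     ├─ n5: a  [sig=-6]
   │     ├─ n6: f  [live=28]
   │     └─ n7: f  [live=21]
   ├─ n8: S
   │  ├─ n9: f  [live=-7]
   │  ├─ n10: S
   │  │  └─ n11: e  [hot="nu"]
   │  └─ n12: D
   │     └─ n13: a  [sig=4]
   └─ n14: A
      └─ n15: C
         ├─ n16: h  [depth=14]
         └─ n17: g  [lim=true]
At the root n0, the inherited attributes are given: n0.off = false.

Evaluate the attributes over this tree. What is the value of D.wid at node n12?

false

1. n0.off = false  [given at root]
2. n1.lab = -2  [-2]
3. n2.off = true  [B.lab > -3]
4. n3.fin = 20  [terminal]
5. n4.tag = true  [S.off == true]
6. n5.sig = -6  [terminal]
7. n6.live = 28  [terminal]
8. n7.live = 21  [terminal]
9. n4.mk = "zq"  ["zq"]
10. n4.acc = "uz"  ["uz"]
11. n2.pre = 14  [14]
12. n8.off = true  [S₀.pre > 13]
13. n9.live = -7  [terminal]
14. n10.off = false  [S₀.off == false]
15. n11.hot = "nu"  [terminal]
16. n10.pre = 18  [18]
17. n12.fin = false  [S₀.off == false]
18. n12.val = false  [S₀.off == false]
19. n13.sig = 4  [terminal]
20. n12.wid = false  [D.val and D.fin]
21. n8.pre = -5  [S₁.pre * -1 + 13]
22. n14.tag = false  [B.lab > -2]
23. n15.idx = "xz"  ["xz"]
24. n16.depth = 14  [terminal]
25. n17.lim = true  [terminal]
26. n15.wid = 18  [h.depth * 3 - 24]
27. n14.mk = "uw"  ["uw"]
28. n14.acc = "kz"  ["kz"]
29. n1.mk = "uwr"  [A.mk ++ "r"]
30. n0.pre = 2  [2]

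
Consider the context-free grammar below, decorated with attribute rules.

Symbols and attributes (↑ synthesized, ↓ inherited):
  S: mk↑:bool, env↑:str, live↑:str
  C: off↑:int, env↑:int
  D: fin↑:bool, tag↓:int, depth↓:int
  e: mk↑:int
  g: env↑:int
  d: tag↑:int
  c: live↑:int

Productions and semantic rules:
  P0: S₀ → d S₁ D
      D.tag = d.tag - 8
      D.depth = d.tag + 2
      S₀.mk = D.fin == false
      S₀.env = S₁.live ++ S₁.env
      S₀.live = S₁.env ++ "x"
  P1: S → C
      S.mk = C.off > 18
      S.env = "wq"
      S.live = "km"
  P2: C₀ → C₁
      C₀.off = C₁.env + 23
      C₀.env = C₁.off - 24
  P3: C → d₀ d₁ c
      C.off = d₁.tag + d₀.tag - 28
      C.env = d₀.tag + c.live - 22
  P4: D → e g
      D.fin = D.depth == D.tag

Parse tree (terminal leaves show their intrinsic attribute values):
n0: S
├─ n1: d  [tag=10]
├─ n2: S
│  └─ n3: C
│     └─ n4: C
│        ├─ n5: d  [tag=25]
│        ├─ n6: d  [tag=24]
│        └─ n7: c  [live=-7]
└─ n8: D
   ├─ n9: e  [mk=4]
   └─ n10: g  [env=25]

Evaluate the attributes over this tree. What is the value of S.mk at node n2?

1. n1.tag = 10  [terminal]
2. n5.tag = 25  [terminal]
3. n6.tag = 24  [terminal]
4. n7.live = -7  [terminal]
5. n4.off = 21  [d₁.tag + d₀.tag - 28]
6. n4.env = -4  [d₀.tag + c.live - 22]
7. n3.off = 19  [C₁.env + 23]
8. n3.env = -3  [C₁.off - 24]
9. n2.mk = true  [C.off > 18]
10. n2.env = "wq"  ["wq"]
11. n2.live = "km"  ["km"]
12. n8.tag = 2  [d.tag - 8]
13. n8.depth = 12  [d.tag + 2]
14. n9.mk = 4  [terminal]
15. n10.env = 25  [terminal]
16. n8.fin = false  [D.depth == D.tag]
17. n0.mk = true  [D.fin == false]
18. n0.env = "kmwq"  [S₁.live ++ S₁.env]
19. n0.live = "wqx"  [S₁.env ++ "x"]

true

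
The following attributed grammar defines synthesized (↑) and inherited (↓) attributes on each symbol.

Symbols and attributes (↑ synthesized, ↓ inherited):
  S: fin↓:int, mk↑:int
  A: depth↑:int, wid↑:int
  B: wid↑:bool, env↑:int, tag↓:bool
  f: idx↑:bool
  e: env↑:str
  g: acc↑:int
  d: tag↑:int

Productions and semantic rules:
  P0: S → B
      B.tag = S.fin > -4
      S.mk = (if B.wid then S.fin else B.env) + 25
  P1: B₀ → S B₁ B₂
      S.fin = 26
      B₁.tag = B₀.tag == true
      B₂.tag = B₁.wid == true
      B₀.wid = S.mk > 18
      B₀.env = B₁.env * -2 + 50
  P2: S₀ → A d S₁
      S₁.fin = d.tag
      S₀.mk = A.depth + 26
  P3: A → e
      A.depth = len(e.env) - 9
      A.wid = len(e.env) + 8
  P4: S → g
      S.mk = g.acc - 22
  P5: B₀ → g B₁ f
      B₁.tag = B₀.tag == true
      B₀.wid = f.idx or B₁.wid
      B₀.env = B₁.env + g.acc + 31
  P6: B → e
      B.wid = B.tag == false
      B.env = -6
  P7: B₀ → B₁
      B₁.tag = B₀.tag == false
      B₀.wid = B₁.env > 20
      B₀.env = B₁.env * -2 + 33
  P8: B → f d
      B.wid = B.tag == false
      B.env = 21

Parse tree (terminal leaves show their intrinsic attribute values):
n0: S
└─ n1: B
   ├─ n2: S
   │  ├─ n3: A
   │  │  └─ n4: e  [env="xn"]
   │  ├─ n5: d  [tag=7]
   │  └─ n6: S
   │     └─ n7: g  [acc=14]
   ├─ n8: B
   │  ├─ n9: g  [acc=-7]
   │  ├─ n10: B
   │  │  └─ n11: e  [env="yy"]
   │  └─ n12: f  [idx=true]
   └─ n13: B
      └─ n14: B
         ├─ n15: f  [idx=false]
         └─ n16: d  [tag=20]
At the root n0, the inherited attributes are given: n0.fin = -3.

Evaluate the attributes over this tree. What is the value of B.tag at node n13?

true

1. n0.fin = -3  [given at root]
2. n1.tag = true  [S.fin > -4]
3. n2.fin = 26  [26]
4. n4.env = "xn"  [terminal]
5. n3.depth = -7  [len(e.env) - 9]
6. n3.wid = 10  [len(e.env) + 8]
7. n5.tag = 7  [terminal]
8. n6.fin = 7  [d.tag]
9. n7.acc = 14  [terminal]
10. n6.mk = -8  [g.acc - 22]
11. n2.mk = 19  [A.depth + 26]
12. n8.tag = true  [B₀.tag == true]
13. n9.acc = -7  [terminal]
14. n10.tag = true  [B₀.tag == true]
15. n11.env = "yy"  [terminal]
16. n10.wid = false  [B.tag == false]
17. n10.env = -6  [-6]
18. n12.idx = true  [terminal]
19. n8.wid = true  [f.idx or B₁.wid]
20. n8.env = 18  [B₁.env + g.acc + 31]
21. n13.tag = true  [B₁.wid == true]
22. n14.tag = false  [B₀.tag == false]
23. n15.idx = false  [terminal]
24. n16.tag = 20  [terminal]
25. n14.wid = true  [B.tag == false]
26. n14.env = 21  [21]
27. n13.wid = true  [B₁.env > 20]
28. n13.env = -9  [B₁.env * -2 + 33]
29. n1.wid = true  [S.mk > 18]
30. n1.env = 14  [B₁.env * -2 + 50]
31. n0.mk = 22  [(if B.wid then S.fin else B.env) + 25]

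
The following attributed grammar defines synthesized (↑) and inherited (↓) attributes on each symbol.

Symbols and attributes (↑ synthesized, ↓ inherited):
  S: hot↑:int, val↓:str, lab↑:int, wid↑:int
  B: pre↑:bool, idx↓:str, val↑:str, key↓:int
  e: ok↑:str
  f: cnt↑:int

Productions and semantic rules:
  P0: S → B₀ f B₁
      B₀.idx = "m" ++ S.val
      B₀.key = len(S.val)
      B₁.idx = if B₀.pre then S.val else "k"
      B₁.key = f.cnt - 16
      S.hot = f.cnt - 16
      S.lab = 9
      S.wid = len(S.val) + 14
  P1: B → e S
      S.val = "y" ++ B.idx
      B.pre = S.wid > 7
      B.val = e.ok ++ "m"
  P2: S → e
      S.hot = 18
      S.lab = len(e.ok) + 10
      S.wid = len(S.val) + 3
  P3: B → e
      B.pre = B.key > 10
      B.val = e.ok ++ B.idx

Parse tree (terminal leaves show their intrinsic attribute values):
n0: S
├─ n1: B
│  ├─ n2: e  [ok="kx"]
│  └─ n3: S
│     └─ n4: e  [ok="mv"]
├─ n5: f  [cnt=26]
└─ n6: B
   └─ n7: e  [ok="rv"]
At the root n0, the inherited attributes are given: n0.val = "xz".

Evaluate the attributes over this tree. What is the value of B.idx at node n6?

1. n0.val = "xz"  [given at root]
2. n1.idx = "mxz"  ["m" ++ S.val]
3. n1.key = 2  [len(S.val)]
4. n2.ok = "kx"  [terminal]
5. n3.val = "ymxz"  ["y" ++ B.idx]
6. n4.ok = "mv"  [terminal]
7. n3.hot = 18  [18]
8. n3.lab = 12  [len(e.ok) + 10]
9. n3.wid = 7  [len(S.val) + 3]
10. n1.pre = false  [S.wid > 7]
11. n1.val = "kxm"  [e.ok ++ "m"]
12. n5.cnt = 26  [terminal]
13. n6.idx = "k"  [if B₀.pre then S.val else "k"]
14. n6.key = 10  [f.cnt - 16]
15. n7.ok = "rv"  [terminal]
16. n6.pre = false  [B.key > 10]
17. n6.val = "rvk"  [e.ok ++ B.idx]
18. n0.hot = 10  [f.cnt - 16]
19. n0.lab = 9  [9]
20. n0.wid = 16  [len(S.val) + 14]

"k"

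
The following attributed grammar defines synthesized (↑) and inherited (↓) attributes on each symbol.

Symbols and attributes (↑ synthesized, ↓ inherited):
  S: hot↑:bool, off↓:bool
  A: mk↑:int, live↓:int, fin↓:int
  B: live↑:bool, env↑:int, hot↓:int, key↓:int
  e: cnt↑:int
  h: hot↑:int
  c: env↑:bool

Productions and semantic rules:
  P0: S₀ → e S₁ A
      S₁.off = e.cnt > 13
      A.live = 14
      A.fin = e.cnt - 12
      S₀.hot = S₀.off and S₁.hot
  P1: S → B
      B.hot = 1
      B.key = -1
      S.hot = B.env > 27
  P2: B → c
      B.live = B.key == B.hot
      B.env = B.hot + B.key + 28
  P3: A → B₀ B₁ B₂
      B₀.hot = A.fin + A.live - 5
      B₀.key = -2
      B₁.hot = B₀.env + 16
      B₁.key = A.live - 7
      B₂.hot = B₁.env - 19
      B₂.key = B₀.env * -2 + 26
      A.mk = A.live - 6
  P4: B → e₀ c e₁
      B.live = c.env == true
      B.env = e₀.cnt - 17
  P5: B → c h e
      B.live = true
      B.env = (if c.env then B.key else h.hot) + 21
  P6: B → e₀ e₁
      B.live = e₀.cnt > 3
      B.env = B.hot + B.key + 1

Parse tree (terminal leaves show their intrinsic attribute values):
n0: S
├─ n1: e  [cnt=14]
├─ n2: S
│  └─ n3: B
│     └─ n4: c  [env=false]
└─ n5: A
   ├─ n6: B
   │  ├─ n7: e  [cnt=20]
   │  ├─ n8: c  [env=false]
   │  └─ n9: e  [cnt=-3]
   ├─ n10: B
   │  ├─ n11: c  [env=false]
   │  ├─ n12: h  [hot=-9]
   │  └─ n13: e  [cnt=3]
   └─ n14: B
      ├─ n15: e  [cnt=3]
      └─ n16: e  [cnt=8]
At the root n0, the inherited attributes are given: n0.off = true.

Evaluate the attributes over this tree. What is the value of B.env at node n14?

14

1. n0.off = true  [given at root]
2. n1.cnt = 14  [terminal]
3. n2.off = true  [e.cnt > 13]
4. n3.hot = 1  [1]
5. n3.key = -1  [-1]
6. n4.env = false  [terminal]
7. n3.live = false  [B.key == B.hot]
8. n3.env = 28  [B.hot + B.key + 28]
9. n2.hot = true  [B.env > 27]
10. n5.live = 14  [14]
11. n5.fin = 2  [e.cnt - 12]
12. n6.hot = 11  [A.fin + A.live - 5]
13. n6.key = -2  [-2]
14. n7.cnt = 20  [terminal]
15. n8.env = false  [terminal]
16. n9.cnt = -3  [terminal]
17. n6.live = false  [c.env == true]
18. n6.env = 3  [e₀.cnt - 17]
19. n10.hot = 19  [B₀.env + 16]
20. n10.key = 7  [A.live - 7]
21. n11.env = false  [terminal]
22. n12.hot = -9  [terminal]
23. n13.cnt = 3  [terminal]
24. n10.live = true  [true]
25. n10.env = 12  [(if c.env then B.key else h.hot) + 21]
26. n14.hot = -7  [B₁.env - 19]
27. n14.key = 20  [B₀.env * -2 + 26]
28. n15.cnt = 3  [terminal]
29. n16.cnt = 8  [terminal]
30. n14.live = false  [e₀.cnt > 3]
31. n14.env = 14  [B.hot + B.key + 1]
32. n5.mk = 8  [A.live - 6]
33. n0.hot = true  [S₀.off and S₁.hot]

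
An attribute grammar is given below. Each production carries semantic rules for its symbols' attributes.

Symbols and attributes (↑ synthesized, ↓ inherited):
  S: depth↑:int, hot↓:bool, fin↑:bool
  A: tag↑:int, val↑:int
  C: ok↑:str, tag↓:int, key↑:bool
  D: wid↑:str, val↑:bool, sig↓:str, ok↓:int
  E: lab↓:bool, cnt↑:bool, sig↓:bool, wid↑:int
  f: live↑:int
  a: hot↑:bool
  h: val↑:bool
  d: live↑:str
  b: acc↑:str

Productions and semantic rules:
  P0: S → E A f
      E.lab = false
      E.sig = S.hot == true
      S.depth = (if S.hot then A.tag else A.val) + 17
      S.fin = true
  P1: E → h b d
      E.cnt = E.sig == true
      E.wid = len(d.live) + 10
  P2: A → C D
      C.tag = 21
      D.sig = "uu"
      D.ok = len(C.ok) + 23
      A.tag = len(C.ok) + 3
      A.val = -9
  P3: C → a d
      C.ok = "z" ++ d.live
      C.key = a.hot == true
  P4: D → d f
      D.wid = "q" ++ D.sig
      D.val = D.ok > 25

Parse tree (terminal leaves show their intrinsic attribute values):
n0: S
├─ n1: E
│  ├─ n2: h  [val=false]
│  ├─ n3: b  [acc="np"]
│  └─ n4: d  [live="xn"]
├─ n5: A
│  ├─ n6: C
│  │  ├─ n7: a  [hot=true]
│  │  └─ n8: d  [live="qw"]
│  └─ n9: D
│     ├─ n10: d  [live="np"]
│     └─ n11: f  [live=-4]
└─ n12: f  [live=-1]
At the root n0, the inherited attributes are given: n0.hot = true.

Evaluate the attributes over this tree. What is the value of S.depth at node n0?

1. n0.hot = true  [given at root]
2. n1.lab = false  [false]
3. n1.sig = true  [S.hot == true]
4. n2.val = false  [terminal]
5. n3.acc = "np"  [terminal]
6. n4.live = "xn"  [terminal]
7. n1.cnt = true  [E.sig == true]
8. n1.wid = 12  [len(d.live) + 10]
9. n6.tag = 21  [21]
10. n7.hot = true  [terminal]
11. n8.live = "qw"  [terminal]
12. n6.ok = "zqw"  ["z" ++ d.live]
13. n6.key = true  [a.hot == true]
14. n9.sig = "uu"  ["uu"]
15. n9.ok = 26  [len(C.ok) + 23]
16. n10.live = "np"  [terminal]
17. n11.live = -4  [terminal]
18. n9.wid = "quu"  ["q" ++ D.sig]
19. n9.val = true  [D.ok > 25]
20. n5.tag = 6  [len(C.ok) + 3]
21. n5.val = -9  [-9]
22. n12.live = -1  [terminal]
23. n0.depth = 23  [(if S.hot then A.tag else A.val) + 17]
24. n0.fin = true  [true]

23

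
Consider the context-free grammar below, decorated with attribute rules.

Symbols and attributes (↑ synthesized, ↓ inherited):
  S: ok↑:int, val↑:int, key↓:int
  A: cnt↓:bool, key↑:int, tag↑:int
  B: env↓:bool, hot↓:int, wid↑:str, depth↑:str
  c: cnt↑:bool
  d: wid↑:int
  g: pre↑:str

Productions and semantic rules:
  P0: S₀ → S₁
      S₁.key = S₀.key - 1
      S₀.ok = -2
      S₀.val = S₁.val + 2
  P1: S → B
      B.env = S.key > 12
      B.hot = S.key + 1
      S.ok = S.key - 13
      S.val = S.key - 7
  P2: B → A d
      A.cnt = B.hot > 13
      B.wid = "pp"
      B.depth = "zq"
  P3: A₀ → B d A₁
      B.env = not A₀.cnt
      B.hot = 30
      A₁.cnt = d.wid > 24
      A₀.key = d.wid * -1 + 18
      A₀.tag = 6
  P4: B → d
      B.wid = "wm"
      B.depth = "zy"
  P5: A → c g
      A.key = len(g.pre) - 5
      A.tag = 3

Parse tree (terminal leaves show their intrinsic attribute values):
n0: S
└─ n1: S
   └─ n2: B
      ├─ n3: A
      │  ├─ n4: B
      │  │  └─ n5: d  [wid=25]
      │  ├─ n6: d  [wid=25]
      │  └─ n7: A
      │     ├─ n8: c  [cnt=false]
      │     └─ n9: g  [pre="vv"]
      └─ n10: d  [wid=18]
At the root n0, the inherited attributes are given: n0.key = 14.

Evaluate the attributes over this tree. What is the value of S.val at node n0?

8

1. n0.key = 14  [given at root]
2. n1.key = 13  [S₀.key - 1]
3. n2.env = true  [S.key > 12]
4. n2.hot = 14  [S.key + 1]
5. n3.cnt = true  [B.hot > 13]
6. n4.env = false  [not A₀.cnt]
7. n4.hot = 30  [30]
8. n5.wid = 25  [terminal]
9. n4.wid = "wm"  ["wm"]
10. n4.depth = "zy"  ["zy"]
11. n6.wid = 25  [terminal]
12. n7.cnt = true  [d.wid > 24]
13. n8.cnt = false  [terminal]
14. n9.pre = "vv"  [terminal]
15. n7.key = -3  [len(g.pre) - 5]
16. n7.tag = 3  [3]
17. n3.key = -7  [d.wid * -1 + 18]
18. n3.tag = 6  [6]
19. n10.wid = 18  [terminal]
20. n2.wid = "pp"  ["pp"]
21. n2.depth = "zq"  ["zq"]
22. n1.ok = 0  [S.key - 13]
23. n1.val = 6  [S.key - 7]
24. n0.ok = -2  [-2]
25. n0.val = 8  [S₁.val + 2]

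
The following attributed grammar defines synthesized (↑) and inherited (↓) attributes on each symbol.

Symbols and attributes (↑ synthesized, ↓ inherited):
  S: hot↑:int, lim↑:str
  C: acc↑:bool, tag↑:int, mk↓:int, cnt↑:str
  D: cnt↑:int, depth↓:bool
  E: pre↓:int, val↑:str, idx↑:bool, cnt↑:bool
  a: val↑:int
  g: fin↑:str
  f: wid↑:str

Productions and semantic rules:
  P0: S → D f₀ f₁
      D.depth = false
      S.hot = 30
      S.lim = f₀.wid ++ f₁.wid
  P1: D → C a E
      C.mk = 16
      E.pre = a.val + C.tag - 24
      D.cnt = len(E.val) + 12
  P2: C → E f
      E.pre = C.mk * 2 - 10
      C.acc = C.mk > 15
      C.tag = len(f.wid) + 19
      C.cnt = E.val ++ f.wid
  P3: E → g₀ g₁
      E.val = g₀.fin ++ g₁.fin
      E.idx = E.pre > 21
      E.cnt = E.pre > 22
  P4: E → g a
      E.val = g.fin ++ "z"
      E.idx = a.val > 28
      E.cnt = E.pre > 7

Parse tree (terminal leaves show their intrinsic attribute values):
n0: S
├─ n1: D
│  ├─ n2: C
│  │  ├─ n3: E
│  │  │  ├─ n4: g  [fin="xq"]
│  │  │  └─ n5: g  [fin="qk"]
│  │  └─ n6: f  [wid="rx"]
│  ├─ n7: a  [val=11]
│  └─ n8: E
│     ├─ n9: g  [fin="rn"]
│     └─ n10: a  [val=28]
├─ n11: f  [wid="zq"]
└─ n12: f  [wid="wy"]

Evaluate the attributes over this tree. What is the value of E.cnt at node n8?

true

1. n1.depth = false  [false]
2. n2.mk = 16  [16]
3. n3.pre = 22  [C.mk * 2 - 10]
4. n4.fin = "xq"  [terminal]
5. n5.fin = "qk"  [terminal]
6. n3.val = "xqqk"  [g₀.fin ++ g₁.fin]
7. n3.idx = true  [E.pre > 21]
8. n3.cnt = false  [E.pre > 22]
9. n6.wid = "rx"  [terminal]
10. n2.acc = true  [C.mk > 15]
11. n2.tag = 21  [len(f.wid) + 19]
12. n2.cnt = "xqqkrx"  [E.val ++ f.wid]
13. n7.val = 11  [terminal]
14. n8.pre = 8  [a.val + C.tag - 24]
15. n9.fin = "rn"  [terminal]
16. n10.val = 28  [terminal]
17. n8.val = "rnz"  [g.fin ++ "z"]
18. n8.idx = false  [a.val > 28]
19. n8.cnt = true  [E.pre > 7]
20. n1.cnt = 15  [len(E.val) + 12]
21. n11.wid = "zq"  [terminal]
22. n12.wid = "wy"  [terminal]
23. n0.hot = 30  [30]
24. n0.lim = "zqwy"  [f₀.wid ++ f₁.wid]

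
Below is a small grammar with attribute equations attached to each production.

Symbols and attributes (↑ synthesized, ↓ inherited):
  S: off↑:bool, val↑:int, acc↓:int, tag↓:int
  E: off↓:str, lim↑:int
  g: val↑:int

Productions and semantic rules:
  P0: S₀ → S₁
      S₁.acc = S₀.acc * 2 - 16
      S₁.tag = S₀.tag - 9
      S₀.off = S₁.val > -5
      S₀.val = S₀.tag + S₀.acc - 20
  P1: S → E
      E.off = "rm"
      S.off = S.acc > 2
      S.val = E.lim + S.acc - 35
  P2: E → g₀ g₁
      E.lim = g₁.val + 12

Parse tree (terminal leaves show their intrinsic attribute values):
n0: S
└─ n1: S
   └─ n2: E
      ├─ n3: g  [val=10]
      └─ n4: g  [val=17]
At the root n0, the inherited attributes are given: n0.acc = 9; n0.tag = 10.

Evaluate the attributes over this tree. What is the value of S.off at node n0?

1. n0.acc = 9  [given at root]
2. n0.tag = 10  [given at root]
3. n1.acc = 2  [S₀.acc * 2 - 16]
4. n1.tag = 1  [S₀.tag - 9]
5. n2.off = "rm"  ["rm"]
6. n3.val = 10  [terminal]
7. n4.val = 17  [terminal]
8. n2.lim = 29  [g₁.val + 12]
9. n1.off = false  [S.acc > 2]
10. n1.val = -4  [E.lim + S.acc - 35]
11. n0.off = true  [S₁.val > -5]
12. n0.val = -1  [S₀.tag + S₀.acc - 20]

true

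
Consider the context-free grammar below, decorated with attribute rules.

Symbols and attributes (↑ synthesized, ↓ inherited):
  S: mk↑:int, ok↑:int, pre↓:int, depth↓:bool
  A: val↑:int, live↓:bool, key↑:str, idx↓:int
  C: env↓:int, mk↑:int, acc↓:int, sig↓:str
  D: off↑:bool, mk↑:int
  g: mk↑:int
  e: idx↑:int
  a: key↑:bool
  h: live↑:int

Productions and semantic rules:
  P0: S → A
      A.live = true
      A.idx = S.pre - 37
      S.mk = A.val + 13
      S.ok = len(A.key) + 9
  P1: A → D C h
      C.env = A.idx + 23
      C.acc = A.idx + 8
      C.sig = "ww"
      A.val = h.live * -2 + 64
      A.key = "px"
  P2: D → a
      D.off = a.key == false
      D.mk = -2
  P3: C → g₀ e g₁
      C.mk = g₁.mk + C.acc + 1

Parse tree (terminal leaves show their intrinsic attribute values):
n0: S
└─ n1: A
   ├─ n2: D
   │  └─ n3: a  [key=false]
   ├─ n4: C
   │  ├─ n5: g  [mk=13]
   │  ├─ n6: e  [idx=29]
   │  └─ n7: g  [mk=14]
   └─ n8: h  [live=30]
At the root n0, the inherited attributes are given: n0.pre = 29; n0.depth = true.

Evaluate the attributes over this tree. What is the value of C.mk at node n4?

15

1. n0.pre = 29  [given at root]
2. n0.depth = true  [given at root]
3. n1.live = true  [true]
4. n1.idx = -8  [S.pre - 37]
5. n3.key = false  [terminal]
6. n2.off = true  [a.key == false]
7. n2.mk = -2  [-2]
8. n4.env = 15  [A.idx + 23]
9. n4.acc = 0  [A.idx + 8]
10. n4.sig = "ww"  ["ww"]
11. n5.mk = 13  [terminal]
12. n6.idx = 29  [terminal]
13. n7.mk = 14  [terminal]
14. n4.mk = 15  [g₁.mk + C.acc + 1]
15. n8.live = 30  [terminal]
16. n1.val = 4  [h.live * -2 + 64]
17. n1.key = "px"  ["px"]
18. n0.mk = 17  [A.val + 13]
19. n0.ok = 11  [len(A.key) + 9]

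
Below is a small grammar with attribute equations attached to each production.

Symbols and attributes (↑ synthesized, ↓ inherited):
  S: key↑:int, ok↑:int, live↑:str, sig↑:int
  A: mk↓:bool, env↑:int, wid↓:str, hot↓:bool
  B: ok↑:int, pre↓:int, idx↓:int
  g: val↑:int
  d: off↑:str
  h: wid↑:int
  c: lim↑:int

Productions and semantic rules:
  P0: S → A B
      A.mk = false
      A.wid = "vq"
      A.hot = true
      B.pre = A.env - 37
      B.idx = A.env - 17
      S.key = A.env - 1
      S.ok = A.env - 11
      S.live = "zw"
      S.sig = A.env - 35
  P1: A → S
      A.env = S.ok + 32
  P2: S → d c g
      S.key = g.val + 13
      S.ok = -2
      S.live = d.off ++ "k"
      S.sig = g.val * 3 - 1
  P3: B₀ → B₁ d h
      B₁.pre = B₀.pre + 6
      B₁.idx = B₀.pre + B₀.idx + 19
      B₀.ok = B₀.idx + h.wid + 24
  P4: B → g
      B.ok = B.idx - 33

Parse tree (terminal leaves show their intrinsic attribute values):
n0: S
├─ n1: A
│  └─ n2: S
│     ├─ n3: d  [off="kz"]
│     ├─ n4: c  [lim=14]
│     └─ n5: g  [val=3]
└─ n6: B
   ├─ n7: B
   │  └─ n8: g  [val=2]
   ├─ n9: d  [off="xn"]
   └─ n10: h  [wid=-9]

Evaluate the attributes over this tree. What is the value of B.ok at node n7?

1. n1.mk = false  [false]
2. n1.wid = "vq"  ["vq"]
3. n1.hot = true  [true]
4. n3.off = "kz"  [terminal]
5. n4.lim = 14  [terminal]
6. n5.val = 3  [terminal]
7. n2.key = 16  [g.val + 13]
8. n2.ok = -2  [-2]
9. n2.live = "kzk"  [d.off ++ "k"]
10. n2.sig = 8  [g.val * 3 - 1]
11. n1.env = 30  [S.ok + 32]
12. n6.pre = -7  [A.env - 37]
13. n6.idx = 13  [A.env - 17]
14. n7.pre = -1  [B₀.pre + 6]
15. n7.idx = 25  [B₀.pre + B₀.idx + 19]
16. n8.val = 2  [terminal]
17. n7.ok = -8  [B.idx - 33]
18. n9.off = "xn"  [terminal]
19. n10.wid = -9  [terminal]
20. n6.ok = 28  [B₀.idx + h.wid + 24]
21. n0.key = 29  [A.env - 1]
22. n0.ok = 19  [A.env - 11]
23. n0.live = "zw"  ["zw"]
24. n0.sig = -5  [A.env - 35]

-8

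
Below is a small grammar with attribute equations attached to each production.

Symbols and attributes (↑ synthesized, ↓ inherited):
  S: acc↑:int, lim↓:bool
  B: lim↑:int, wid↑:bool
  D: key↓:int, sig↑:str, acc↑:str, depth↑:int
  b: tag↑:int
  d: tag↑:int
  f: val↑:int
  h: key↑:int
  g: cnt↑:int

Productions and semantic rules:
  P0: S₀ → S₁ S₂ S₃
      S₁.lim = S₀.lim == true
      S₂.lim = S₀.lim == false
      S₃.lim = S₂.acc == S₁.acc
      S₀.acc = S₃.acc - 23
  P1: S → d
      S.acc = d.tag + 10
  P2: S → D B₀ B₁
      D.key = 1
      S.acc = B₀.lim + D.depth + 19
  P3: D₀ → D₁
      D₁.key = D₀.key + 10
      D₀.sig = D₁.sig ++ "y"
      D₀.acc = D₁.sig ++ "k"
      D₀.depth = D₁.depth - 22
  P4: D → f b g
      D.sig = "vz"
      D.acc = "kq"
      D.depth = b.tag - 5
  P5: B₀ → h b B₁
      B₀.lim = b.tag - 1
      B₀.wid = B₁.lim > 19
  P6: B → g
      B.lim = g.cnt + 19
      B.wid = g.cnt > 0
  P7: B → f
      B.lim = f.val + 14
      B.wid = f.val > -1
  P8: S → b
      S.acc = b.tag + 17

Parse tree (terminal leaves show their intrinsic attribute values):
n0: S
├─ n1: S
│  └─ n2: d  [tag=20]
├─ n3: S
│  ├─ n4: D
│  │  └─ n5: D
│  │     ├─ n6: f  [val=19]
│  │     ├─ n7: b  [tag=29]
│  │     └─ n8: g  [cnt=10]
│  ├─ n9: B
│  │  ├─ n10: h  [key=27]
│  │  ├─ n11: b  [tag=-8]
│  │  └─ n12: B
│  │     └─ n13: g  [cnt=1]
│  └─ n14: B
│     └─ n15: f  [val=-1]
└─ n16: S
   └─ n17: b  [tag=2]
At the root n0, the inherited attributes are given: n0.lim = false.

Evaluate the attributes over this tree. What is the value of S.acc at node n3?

12

1. n0.lim = false  [given at root]
2. n1.lim = false  [S₀.lim == true]
3. n2.tag = 20  [terminal]
4. n1.acc = 30  [d.tag + 10]
5. n3.lim = true  [S₀.lim == false]
6. n4.key = 1  [1]
7. n5.key = 11  [D₀.key + 10]
8. n6.val = 19  [terminal]
9. n7.tag = 29  [terminal]
10. n8.cnt = 10  [terminal]
11. n5.sig = "vz"  ["vz"]
12. n5.acc = "kq"  ["kq"]
13. n5.depth = 24  [b.tag - 5]
14. n4.sig = "vzy"  [D₁.sig ++ "y"]
15. n4.acc = "vzk"  [D₁.sig ++ "k"]
16. n4.depth = 2  [D₁.depth - 22]
17. n10.key = 27  [terminal]
18. n11.tag = -8  [terminal]
19. n13.cnt = 1  [terminal]
20. n12.lim = 20  [g.cnt + 19]
21. n12.wid = true  [g.cnt > 0]
22. n9.lim = -9  [b.tag - 1]
23. n9.wid = true  [B₁.lim > 19]
24. n15.val = -1  [terminal]
25. n14.lim = 13  [f.val + 14]
26. n14.wid = false  [f.val > -1]
27. n3.acc = 12  [B₀.lim + D.depth + 19]
28. n16.lim = false  [S₂.acc == S₁.acc]
29. n17.tag = 2  [terminal]
30. n16.acc = 19  [b.tag + 17]
31. n0.acc = -4  [S₃.acc - 23]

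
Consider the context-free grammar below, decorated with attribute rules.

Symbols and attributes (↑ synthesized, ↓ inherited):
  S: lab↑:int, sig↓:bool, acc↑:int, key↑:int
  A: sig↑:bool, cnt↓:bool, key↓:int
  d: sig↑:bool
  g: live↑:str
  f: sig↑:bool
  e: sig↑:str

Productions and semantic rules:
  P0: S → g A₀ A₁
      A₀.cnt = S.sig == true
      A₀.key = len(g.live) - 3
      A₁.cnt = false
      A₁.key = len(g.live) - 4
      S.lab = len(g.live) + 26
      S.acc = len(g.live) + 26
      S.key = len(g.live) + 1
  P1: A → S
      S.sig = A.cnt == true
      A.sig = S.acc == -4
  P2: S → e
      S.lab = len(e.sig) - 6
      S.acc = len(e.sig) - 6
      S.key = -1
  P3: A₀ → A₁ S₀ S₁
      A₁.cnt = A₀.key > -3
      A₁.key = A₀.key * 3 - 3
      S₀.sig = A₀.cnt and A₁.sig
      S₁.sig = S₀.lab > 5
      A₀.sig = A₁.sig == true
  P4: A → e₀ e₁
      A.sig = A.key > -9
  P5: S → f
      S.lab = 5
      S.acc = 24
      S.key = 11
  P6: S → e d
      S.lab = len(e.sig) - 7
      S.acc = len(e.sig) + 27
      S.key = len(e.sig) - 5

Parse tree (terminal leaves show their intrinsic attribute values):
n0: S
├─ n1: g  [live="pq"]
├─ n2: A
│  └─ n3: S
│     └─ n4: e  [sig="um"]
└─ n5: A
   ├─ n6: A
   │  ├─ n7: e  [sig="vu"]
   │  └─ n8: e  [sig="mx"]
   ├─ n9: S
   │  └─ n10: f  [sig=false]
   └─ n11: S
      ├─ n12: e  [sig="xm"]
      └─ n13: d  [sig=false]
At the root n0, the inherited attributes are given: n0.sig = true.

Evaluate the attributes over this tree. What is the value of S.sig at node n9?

1. n0.sig = true  [given at root]
2. n1.live = "pq"  [terminal]
3. n2.cnt = true  [S.sig == true]
4. n2.key = -1  [len(g.live) - 3]
5. n3.sig = true  [A.cnt == true]
6. n4.sig = "um"  [terminal]
7. n3.lab = -4  [len(e.sig) - 6]
8. n3.acc = -4  [len(e.sig) - 6]
9. n3.key = -1  [-1]
10. n2.sig = true  [S.acc == -4]
11. n5.cnt = false  [false]
12. n5.key = -2  [len(g.live) - 4]
13. n6.cnt = true  [A₀.key > -3]
14. n6.key = -9  [A₀.key * 3 - 3]
15. n7.sig = "vu"  [terminal]
16. n8.sig = "mx"  [terminal]
17. n6.sig = false  [A.key > -9]
18. n9.sig = false  [A₀.cnt and A₁.sig]
19. n10.sig = false  [terminal]
20. n9.lab = 5  [5]
21. n9.acc = 24  [24]
22. n9.key = 11  [11]
23. n11.sig = false  [S₀.lab > 5]
24. n12.sig = "xm"  [terminal]
25. n13.sig = false  [terminal]
26. n11.lab = -5  [len(e.sig) - 7]
27. n11.acc = 29  [len(e.sig) + 27]
28. n11.key = -3  [len(e.sig) - 5]
29. n5.sig = false  [A₁.sig == true]
30. n0.lab = 28  [len(g.live) + 26]
31. n0.acc = 28  [len(g.live) + 26]
32. n0.key = 3  [len(g.live) + 1]

false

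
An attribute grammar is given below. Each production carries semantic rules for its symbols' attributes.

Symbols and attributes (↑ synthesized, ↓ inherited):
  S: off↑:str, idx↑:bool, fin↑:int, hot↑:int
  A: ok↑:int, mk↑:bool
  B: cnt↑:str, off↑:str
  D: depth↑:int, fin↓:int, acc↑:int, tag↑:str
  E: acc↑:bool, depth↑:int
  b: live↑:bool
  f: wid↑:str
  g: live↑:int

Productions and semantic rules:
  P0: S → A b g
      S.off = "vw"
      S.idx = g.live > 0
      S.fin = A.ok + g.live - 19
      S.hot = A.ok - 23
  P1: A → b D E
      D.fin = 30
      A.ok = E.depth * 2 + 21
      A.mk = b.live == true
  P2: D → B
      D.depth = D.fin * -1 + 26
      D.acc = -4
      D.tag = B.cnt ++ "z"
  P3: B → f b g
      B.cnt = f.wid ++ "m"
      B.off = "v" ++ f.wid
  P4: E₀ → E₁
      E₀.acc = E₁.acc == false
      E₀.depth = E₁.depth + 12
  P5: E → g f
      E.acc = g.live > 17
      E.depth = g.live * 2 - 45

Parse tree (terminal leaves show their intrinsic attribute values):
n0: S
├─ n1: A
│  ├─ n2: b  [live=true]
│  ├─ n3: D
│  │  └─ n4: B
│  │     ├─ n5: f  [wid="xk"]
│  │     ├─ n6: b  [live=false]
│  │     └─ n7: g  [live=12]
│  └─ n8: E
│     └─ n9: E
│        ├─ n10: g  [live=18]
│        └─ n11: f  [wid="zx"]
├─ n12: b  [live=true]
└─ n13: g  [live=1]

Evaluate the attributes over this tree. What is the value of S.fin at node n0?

1. n2.live = true  [terminal]
2. n3.fin = 30  [30]
3. n5.wid = "xk"  [terminal]
4. n6.live = false  [terminal]
5. n7.live = 12  [terminal]
6. n4.cnt = "xkm"  [f.wid ++ "m"]
7. n4.off = "vxk"  ["v" ++ f.wid]
8. n3.depth = -4  [D.fin * -1 + 26]
9. n3.acc = -4  [-4]
10. n3.tag = "xkmz"  [B.cnt ++ "z"]
11. n10.live = 18  [terminal]
12. n11.wid = "zx"  [terminal]
13. n9.acc = true  [g.live > 17]
14. n9.depth = -9  [g.live * 2 - 45]
15. n8.acc = false  [E₁.acc == false]
16. n8.depth = 3  [E₁.depth + 12]
17. n1.ok = 27  [E.depth * 2 + 21]
18. n1.mk = true  [b.live == true]
19. n12.live = true  [terminal]
20. n13.live = 1  [terminal]
21. n0.off = "vw"  ["vw"]
22. n0.idx = true  [g.live > 0]
23. n0.fin = 9  [A.ok + g.live - 19]
24. n0.hot = 4  [A.ok - 23]

9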